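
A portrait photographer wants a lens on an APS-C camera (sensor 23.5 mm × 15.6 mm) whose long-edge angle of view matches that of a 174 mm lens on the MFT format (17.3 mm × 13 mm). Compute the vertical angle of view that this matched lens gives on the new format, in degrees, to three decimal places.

Equal long-edge AOV ⇒ f₂ = f₁ · 23.5/17.3 = 174 × 1.35838 ≈ 236.3584 mm.
Vertical AOV on the new format = 2·arctan(15.6 / (2 × 236.3584)) = 2·arctan(0.03300) ≈ 3.7802°.

3.780°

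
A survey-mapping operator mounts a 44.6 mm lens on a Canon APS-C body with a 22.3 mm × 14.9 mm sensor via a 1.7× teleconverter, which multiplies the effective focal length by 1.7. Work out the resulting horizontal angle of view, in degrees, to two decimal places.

Effective focal length f = 44.6 × 1.7 = 75.82 mm.
α = 2·arctan(22.3 / (2 × 75.82)) = 2·arctan(0.14706) ≈ 16.7318°.

16.73°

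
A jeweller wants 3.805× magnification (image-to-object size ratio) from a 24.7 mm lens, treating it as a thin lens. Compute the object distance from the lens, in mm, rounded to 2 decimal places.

With m = dᵢ/dₒ and 1/f = 1/dₒ + 1/dᵢ, substituting dᵢ = m·dₒ gives 1/f = (1 + 1/m)/dₒ, hence dₒ = f·(1 + 1/m).
dₒ = 24.7 × (1 + 1/3.805) = 24.7 × 1.26281 ≈ 31.191 mm.

31.19 mm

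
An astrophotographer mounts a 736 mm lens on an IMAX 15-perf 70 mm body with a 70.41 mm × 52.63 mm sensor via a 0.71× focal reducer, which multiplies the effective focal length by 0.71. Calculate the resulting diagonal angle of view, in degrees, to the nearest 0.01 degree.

Effective focal length f = 736 × 0.71 = 522.56 mm.
Sensor diagonal = √(70.41² + 52.63²) = √7727.4850 ≈ 87.9061 mm.
α = 2·arctan(87.906 / (2 × 522.56)) = 2·arctan(0.08411) ≈ 9.6158°.

9.62°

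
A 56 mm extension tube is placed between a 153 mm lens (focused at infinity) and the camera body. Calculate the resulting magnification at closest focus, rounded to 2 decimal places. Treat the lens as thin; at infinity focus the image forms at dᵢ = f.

0.37×

The tube moves the image plane from f to f + e, so dᵢ = 153 + 56 = 209 mm. Focus is achieved when 1/f = 1/dₒ + 1/dᵢ, giving dₒ = 1/(1/f − 1/(f+e)).
Magnification m = dᵢ/dₒ = (f+e)·(1/f − 1/(f+e)) = e/f = 56/153 ≈ 0.3660.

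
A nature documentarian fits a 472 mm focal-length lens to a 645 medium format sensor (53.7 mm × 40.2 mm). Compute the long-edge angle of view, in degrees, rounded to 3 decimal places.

6.512°

Angle of view α = 2·arctan(w/2f) with w = 53.7 mm and f = 472 mm.
w/2f = 0.05689; arctan(0.05689) ≈ 3.2558°, so α ≈ 6.5116°.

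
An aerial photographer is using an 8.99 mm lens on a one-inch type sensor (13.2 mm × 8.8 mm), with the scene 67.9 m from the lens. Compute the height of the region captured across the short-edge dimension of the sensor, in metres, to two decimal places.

dₒ: 67.9 m = 67900 mm.
Similar triangles through the lens centre give W/dₒ = h/dᵢ; with 1/f = 1/dₒ + 1/dᵢ this gives W = h·(dₒ − f)/f.
W = 8.8 mm × (67900 − 8.99) / 8.99 = 8.8 × 7551.8365 ≈ 66456.161 mm = 66.4562 m.

66.46 m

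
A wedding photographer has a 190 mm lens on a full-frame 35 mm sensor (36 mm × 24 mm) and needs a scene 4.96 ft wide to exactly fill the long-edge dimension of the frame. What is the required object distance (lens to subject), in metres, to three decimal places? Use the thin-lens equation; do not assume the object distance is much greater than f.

W: 4.96 ft × 304.8 mm/ft = 1511.81 mm.
Magnification m = w/W = dᵢ/dₒ; combined with 1/f = 1/dₒ + 1/dᵢ this gives dₒ = f·(1 + W/w).
dₒ = 190 mm × (1 + 1511.81/36) = 190 × 42.9947 ≈ 8168.986 mm = 8.16899 m.

8.169 m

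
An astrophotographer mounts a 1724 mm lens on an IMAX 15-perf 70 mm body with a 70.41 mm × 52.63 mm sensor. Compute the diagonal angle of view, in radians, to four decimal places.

0.0510 rad

Sensor diagonal = √(70.41² + 52.63²) = √7727.4850 ≈ 87.9061 mm.
Angle of view α = 2·arctan(d/2f) with d = 87.9061 mm and f = 1724 mm.
d/2f = 0.02549; arctan(0.02549) ≈ 0.0255 rad, so α ≈ 0.0510 rad.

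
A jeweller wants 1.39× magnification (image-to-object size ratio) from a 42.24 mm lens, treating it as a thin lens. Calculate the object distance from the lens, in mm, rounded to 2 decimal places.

With m = dᵢ/dₒ and 1/f = 1/dₒ + 1/dᵢ, substituting dᵢ = m·dₒ gives 1/f = (1 + 1/m)/dₒ, hence dₒ = f·(1 + 1/m).
dₒ = 42.24 × (1 + 1/1.39) = 42.24 × 1.71942 ≈ 72.628 mm.

72.63 mm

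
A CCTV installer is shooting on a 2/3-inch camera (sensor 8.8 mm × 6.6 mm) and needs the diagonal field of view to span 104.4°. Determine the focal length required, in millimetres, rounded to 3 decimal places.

Sensor diagonal = √(8.8² + 6.6²) = √121.0000 ≈ 11.0000 mm.
From α = 2·arctan(d/2f) we get f = d / (2·tan(α/2)).
With d = 11.0000 mm and α/2 = 52.2°, tan(α/2) ≈ 1.28919, so f ≈ 11.0000 / 2.57838 ≈ 4.2662 mm.

4.266 mm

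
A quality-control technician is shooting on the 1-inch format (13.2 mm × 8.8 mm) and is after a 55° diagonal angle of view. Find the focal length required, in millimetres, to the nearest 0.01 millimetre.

15.24 mm

Sensor diagonal = √(13.2² + 8.8²) = √251.6800 ≈ 15.8644 mm.
From α = 2·arctan(d/2f) we get f = d / (2·tan(α/2)).
With d = 15.8644 mm and α/2 = 27.5°, tan(α/2) ≈ 0.52057, so f ≈ 15.8644 / 1.04113 ≈ 15.2376 mm.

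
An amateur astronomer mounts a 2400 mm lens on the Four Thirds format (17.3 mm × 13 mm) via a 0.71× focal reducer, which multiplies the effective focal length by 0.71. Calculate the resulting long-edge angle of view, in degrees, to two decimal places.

0.58°

Effective focal length f = 2400 × 0.71 = 1704 mm.
α = 2·arctan(17.3 / (2 × 1704)) = 2·arctan(0.00508) ≈ 0.5817°.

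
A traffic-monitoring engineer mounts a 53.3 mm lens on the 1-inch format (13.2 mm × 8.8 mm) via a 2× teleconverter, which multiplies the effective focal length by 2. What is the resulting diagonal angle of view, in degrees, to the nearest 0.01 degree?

Effective focal length f = 53.3 × 2 = 106.6 mm.
Sensor diagonal = √(13.2² + 8.8²) = √251.6800 ≈ 15.8644 mm.
α = 2·arctan(15.864 / (2 × 106.6)) = 2·arctan(0.07441) ≈ 8.5112°.

8.51°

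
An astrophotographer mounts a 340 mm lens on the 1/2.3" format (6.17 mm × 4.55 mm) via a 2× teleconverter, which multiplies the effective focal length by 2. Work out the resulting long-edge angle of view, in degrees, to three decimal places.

Effective focal length f = 340 × 2 = 680 mm.
α = 2·arctan(6.17 / (2 × 680)) = 2·arctan(0.00454) ≈ 0.5199°.

0.520°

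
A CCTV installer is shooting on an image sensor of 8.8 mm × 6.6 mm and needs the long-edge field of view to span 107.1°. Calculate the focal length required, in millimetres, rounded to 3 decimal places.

From α = 2·arctan(w/2f) we get f = w / (2·tan(α/2)).
With w = 8.8 mm and α/2 = 53.55°, tan(α/2) ≈ 1.35389, so f ≈ 8.8 / 2.70778 ≈ 3.2499 mm.

3.250 mm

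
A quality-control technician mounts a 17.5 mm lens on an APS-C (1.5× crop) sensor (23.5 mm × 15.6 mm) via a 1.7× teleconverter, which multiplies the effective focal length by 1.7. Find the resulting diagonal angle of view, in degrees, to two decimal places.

Effective focal length f = 17.5 × 1.7 = 29.75 mm.
Sensor diagonal = √(23.5² + 15.6²) = √795.6100 ≈ 28.2066 mm.
α = 2·arctan(28.207 / (2 × 29.75)) = 2·arctan(0.47406) ≈ 50.7275°.

50.73°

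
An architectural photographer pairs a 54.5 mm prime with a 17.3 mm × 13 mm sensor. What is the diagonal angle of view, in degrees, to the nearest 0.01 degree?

22.46°

Sensor diagonal = √(17.3² + 13²) = √468.2900 ≈ 21.6400 mm.
Angle of view α = 2·arctan(d/2f) with d = 21.6400 mm and f = 54.5 mm.
d/2f = 0.19853; arctan(0.19853) ≈ 11.2290°, so α ≈ 22.4581°.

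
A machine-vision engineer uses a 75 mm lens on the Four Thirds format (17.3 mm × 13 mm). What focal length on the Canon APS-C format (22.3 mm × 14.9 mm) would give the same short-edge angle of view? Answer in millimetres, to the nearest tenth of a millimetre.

86.0 mm

Equal angle of view means equal height/f ratio, so f₂ = f₁ · (height₂/height₁) = 75 × 14.9/13.
f₂ = 75 × 1.14615 ≈ 85.962 mm.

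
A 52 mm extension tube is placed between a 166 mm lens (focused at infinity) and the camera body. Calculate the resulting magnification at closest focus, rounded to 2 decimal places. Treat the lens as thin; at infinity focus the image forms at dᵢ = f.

0.31×

The tube moves the image plane from f to f + e, so dᵢ = 166 + 52 = 218 mm. Focus is achieved when 1/f = 1/dₒ + 1/dᵢ, giving dₒ = 1/(1/f − 1/(f+e)).
Magnification m = dᵢ/dₒ = (f+e)·(1/f − 1/(f+e)) = e/f = 52/166 ≈ 0.3133.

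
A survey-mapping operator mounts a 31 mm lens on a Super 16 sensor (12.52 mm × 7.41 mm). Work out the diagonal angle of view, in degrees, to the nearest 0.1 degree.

26.4°

Sensor diagonal = √(12.52² + 7.41²) = √211.6585 ≈ 14.5485 mm.
Angle of view α = 2·arctan(d/2f) with d = 14.5485 mm and f = 31 mm.
d/2f = 0.23465; arctan(0.23465) ≈ 13.2057°, so α ≈ 26.4114°.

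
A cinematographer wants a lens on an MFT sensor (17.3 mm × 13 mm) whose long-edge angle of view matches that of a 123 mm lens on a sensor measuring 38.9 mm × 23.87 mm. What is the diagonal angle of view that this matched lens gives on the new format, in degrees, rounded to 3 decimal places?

Equal long-edge AOV ⇒ f₂ = f₁ · 17.3/38.9 = 123 × 0.44473 ≈ 54.7018 mm.
Sensor diagonal = √(17.3² + 13²) = √468.2900 ≈ 21.6400 mm.
Diagonal AOV on the new format = 2·arctan(21.6400 / (2 × 54.7018)) = 2·arctan(0.19780) ≈ 22.3773°.

22.377°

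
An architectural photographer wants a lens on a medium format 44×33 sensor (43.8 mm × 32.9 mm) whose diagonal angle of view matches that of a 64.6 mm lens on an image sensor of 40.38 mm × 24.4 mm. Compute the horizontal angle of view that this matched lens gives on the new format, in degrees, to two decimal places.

32.55°

Sensor diagonal = √(40.38² + 24.4²) = √2225.9044 ≈ 47.1795 mm.
Sensor diagonal = √(43.8² + 32.9²) = √3000.8500 ≈ 54.7800 mm.
Equal diagonal AOV ⇒ f₂ = f₁ · 54.7800/47.1795 = 64.6 × 1.16110 ≈ 75.0069 mm.
Horizontal AOV on the new format = 2·arctan(43.8 / (2 × 75.0069)) = 2·arctan(0.29197) ≈ 32.5528°.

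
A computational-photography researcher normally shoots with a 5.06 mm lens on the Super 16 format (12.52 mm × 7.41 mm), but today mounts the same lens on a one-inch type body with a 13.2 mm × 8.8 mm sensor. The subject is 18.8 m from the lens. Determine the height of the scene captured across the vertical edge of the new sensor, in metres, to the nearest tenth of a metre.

32.7 m

The focal length stays 5.06 mm; the relevant sensor dimension is now h = 8.8 mm. Object distance dₒ = 18.8 m = 18800 mm.
Thin-lens field height W = h·(dₒ − f)/f = 8.8 × (18800 − 5.06)/5.06 ≈ 32686.852 mm = 32.6869 m.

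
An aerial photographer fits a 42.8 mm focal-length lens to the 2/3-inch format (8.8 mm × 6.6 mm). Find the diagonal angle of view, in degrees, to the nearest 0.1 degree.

14.6°

Sensor diagonal = √(8.8² + 6.6²) = √121.0000 ≈ 11.0000 mm.
Angle of view α = 2·arctan(d/2f) with d = 11.0000 mm and f = 42.8 mm.
d/2f = 0.12850; arctan(0.12850) ≈ 7.3226°, so α ≈ 14.6453°.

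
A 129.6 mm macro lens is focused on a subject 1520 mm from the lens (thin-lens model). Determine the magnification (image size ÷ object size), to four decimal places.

0.0932×

Thin lens: 1/f = 1/dₒ + 1/dᵢ → 1/dᵢ = 1/129.6 − 1/1520 = 0.0070582 mm⁻¹, so dᵢ ≈ 141.6801 mm.
Magnification m = dᵢ/dₒ = 141.6801/1520 ≈ 0.09321.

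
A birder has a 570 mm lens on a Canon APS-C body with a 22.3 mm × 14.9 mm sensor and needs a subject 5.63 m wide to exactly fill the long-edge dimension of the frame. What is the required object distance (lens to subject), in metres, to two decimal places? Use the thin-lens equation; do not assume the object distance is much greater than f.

W: 5.63 m = 5630 mm.
Magnification m = w/W = dᵢ/dₒ; combined with 1/f = 1/dₒ + 1/dᵢ this gives dₒ = f·(1 + W/w).
dₒ = 570 mm × (1 + 5630/22.3) = 570 × 253.4664 ≈ 144475.830 mm = 144.476 m.

144.48 m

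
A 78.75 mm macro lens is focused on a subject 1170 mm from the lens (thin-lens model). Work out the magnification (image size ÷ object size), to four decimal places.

Thin lens: 1/f = 1/dₒ + 1/dᵢ → 1/dᵢ = 1/78.75 − 1/1170 = 0.0118437 mm⁻¹, so dᵢ ≈ 84.4330 mm.
Magnification m = dᵢ/dₒ = 84.4330/1170 ≈ 0.07216.

0.0722×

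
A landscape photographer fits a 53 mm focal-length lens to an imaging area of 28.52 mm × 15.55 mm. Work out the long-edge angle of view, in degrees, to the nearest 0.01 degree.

30.12°

Angle of view α = 2·arctan(w/2f) with w = 28.52 mm and f = 53 mm.
w/2f = 0.26906; arctan(0.26906) ≈ 15.0592°, so α ≈ 30.1184°.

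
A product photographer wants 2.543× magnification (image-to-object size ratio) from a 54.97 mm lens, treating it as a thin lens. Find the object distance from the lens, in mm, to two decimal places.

76.59 mm

With m = dᵢ/dₒ and 1/f = 1/dₒ + 1/dᵢ, substituting dᵢ = m·dₒ gives 1/f = (1 + 1/m)/dₒ, hence dₒ = f·(1 + 1/m).
dₒ = 54.97 × (1 + 1/2.543) = 54.97 × 1.39324 ≈ 76.586 mm.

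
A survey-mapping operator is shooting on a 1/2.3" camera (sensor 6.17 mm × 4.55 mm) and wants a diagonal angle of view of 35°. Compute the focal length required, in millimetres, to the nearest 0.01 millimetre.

Sensor diagonal = √(6.17² + 4.55²) = √58.7714 ≈ 7.6663 mm.
From α = 2·arctan(d/2f) we get f = d / (2·tan(α/2)).
With d = 7.6663 mm and α/2 = 17.5°, tan(α/2) ≈ 0.31530, so f ≈ 7.6663 / 0.63060 ≈ 12.1571 mm.

12.16 mm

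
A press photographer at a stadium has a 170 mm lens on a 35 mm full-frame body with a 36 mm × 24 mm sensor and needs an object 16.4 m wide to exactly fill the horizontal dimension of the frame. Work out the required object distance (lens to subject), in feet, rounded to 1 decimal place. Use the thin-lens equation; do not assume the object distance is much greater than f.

254.6 ft

W: 16.4 m = 16400 mm.
Magnification m = w/W = dᵢ/dₒ; combined with 1/f = 1/dₒ + 1/dᵢ this gives dₒ = f·(1 + W/w).
dₒ = 170 mm × (1 + 16400/36) = 170 × 456.5556 ≈ 77614.444 mm = 77614.444/304.8 ft = 254.641 ft.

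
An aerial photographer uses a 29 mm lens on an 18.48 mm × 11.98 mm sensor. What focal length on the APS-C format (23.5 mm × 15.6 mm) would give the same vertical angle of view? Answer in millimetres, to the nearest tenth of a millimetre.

Equal angle of view means equal height/f ratio, so f₂ = f₁ · (height₂/height₁) = 29 × 15.6/11.98.
f₂ = 29 × 1.30217 ≈ 37.763 mm.

37.8 mm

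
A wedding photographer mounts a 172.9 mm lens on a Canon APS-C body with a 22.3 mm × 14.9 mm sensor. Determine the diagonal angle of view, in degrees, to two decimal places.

Sensor diagonal = √(22.3² + 14.9²) = √719.3000 ≈ 26.8198 mm.
Angle of view α = 2·arctan(d/2f) with d = 26.8198 mm and f = 172.9 mm.
d/2f = 0.07756; arctan(0.07756) ≈ 4.4349°, so α ≈ 8.8698°.

8.87°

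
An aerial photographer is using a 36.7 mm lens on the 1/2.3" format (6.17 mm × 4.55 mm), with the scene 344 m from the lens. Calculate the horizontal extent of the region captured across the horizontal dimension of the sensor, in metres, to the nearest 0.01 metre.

dₒ: 344 m = 344000 mm.
Similar triangles through the lens centre give W/dₒ = w/dᵢ; with 1/f = 1/dₒ + 1/dᵢ this gives W = w·(dₒ − f)/f.
W = 6.17 mm × (344000 − 36.7) / 36.7 = 6.17 × 9372.2970 ≈ 57827.073 mm = 57.8271 m.

57.83 m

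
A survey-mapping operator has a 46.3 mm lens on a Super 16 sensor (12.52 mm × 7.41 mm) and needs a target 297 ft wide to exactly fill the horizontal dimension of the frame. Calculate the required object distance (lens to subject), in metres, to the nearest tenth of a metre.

W: 297 ft × 304.8 mm/ft = 90525.60 mm.
Magnification m = w/W = dᵢ/dₒ; combined with 1/f = 1/dₒ + 1/dᵢ this gives dₒ = f·(1 + W/w).
dₒ = 46.3 mm × (1 + 90525.6/12.52) = 46.3 × 7231.4790 ≈ 334817.478 mm = 334.817 m.

334.8 m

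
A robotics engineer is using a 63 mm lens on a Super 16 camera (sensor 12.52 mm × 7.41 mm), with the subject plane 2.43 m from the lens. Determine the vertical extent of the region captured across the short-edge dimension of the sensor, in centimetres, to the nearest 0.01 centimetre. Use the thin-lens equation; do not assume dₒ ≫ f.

27.84 cm

dₒ: 2.43 m = 2430 mm.
Similar triangles through the lens centre give W/dₒ = h/dᵢ; with 1/f = 1/dₒ + 1/dᵢ this gives W = h·(dₒ − f)/f.
W = 7.41 mm × (2430 − 63) / 63 = 7.41 × 37.5714 ≈ 278.404 mm = 27.8404 cm.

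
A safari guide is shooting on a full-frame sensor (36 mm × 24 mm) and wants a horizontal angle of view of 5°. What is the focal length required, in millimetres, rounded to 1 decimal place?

412.3 mm

From α = 2·arctan(w/2f) we get f = w / (2·tan(α/2)).
With w = 36 mm and α/2 = 2.5°, tan(α/2) ≈ 0.04366, so f ≈ 36 / 0.08732 ≈ 412.2678 mm.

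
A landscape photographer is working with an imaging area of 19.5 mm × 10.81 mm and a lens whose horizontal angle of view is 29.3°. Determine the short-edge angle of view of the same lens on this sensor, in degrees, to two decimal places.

From the horizontal AOV: f = 19.5 / (2·tan(14.65°)) = 19.5 / 0.52283 ≈ 37.2974 mm.
Short-edge AOV = 2·arctan(10.81 / (2 × 37.2974)) = 2·arctan(0.14492) ≈ 16.4914°.

16.49°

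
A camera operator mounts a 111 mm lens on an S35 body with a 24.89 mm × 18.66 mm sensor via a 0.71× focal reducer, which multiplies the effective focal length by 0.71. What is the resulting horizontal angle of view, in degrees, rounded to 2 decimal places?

Effective focal length f = 111 × 0.71 = 78.81 mm.
α = 2·arctan(24.89 / (2 × 78.81)) = 2·arctan(0.15791) ≈ 17.9471°.

17.95°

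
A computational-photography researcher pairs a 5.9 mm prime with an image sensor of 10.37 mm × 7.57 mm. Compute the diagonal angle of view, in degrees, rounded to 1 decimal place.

Sensor diagonal = √(10.37² + 7.57²) = √164.8418 ≈ 12.8391 mm.
Angle of view α = 2·arctan(d/2f) with d = 12.8391 mm and f = 5.9 mm.
d/2f = 1.08806; arctan(1.08806) ≈ 47.4148°, so α ≈ 94.8297°.

94.8°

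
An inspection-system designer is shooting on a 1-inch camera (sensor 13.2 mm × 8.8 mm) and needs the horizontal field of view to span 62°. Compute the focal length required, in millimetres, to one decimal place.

11.0 mm

From α = 2·arctan(w/2f) we get f = w / (2·tan(α/2)).
With w = 13.2 mm and α/2 = 31°, tan(α/2) ≈ 0.60086, so f ≈ 13.2 / 1.20172 ≈ 10.9842 mm.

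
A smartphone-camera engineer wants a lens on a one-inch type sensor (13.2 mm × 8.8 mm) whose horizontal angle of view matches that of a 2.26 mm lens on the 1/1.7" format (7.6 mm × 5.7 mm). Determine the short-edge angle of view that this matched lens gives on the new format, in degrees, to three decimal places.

Equal horizontal AOV ⇒ f₂ = f₁ · 13.2/7.6 = 2.26 × 1.73684 ≈ 3.9253 mm.
Short-edge AOV on the new format = 2·arctan(8.8 / (2 × 3.9253)) = 2·arctan(1.12094) ≈ 96.5274°.

96.527°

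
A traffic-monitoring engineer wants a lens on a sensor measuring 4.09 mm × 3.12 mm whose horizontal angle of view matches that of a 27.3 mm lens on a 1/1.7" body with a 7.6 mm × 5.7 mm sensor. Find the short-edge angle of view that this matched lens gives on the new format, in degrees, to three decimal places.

12.122°

Equal horizontal AOV ⇒ f₂ = f₁ · 4.09/7.6 = 27.3 × 0.53816 ≈ 14.6917 mm.
Short-edge AOV on the new format = 2·arctan(3.12 / (2 × 14.6917)) = 2·arctan(0.10618) ≈ 12.1222°.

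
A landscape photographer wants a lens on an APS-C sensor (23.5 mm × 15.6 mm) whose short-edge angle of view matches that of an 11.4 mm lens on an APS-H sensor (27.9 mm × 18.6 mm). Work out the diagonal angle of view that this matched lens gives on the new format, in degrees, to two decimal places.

111.73°

Equal short-edge AOV ⇒ f₂ = f₁ · 15.6/18.6 = 11.4 × 0.83871 ≈ 9.5613 mm.
Sensor diagonal = √(23.5² + 15.6²) = √795.6100 ≈ 28.2066 mm.
Diagonal AOV on the new format = 2·arctan(28.2066 / (2 × 9.5613)) = 2·arctan(1.47504) ≈ 111.7295°.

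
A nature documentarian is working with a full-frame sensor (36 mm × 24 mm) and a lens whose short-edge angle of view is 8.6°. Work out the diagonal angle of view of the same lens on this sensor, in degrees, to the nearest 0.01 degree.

From the short-edge AOV: f = 24 / (2·tan(4.3°)) = 24 / 0.15038 ≈ 159.5949 mm.
Sensor diagonal = √(36² + 24²) = √1872.0000 ≈ 43.2666 mm.
Diagonal AOV = 2·arctan(43.2666 / (2 × 159.5949)) = 2·arctan(0.13555) ≈ 15.4389°.

15.44°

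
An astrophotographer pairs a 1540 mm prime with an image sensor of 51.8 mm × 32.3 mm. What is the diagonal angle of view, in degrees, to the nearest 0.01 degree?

Sensor diagonal = √(51.8² + 32.3²) = √3726.5300 ≈ 61.0453 mm.
Angle of view α = 2·arctan(d/2f) with d = 61.0453 mm and f = 1540 mm.
d/2f = 0.01982; arctan(0.01982) ≈ 1.1354°, so α ≈ 2.2709°.

2.27°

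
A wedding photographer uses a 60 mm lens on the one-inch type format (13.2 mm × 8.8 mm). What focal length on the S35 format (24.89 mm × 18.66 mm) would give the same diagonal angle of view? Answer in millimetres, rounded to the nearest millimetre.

118 mm

Sensor diagonal = √(13.2² + 8.8²) = √251.6800 ≈ 15.8644 mm.
Sensor diagonal = √(24.89² + 18.66²) = √967.7077 ≈ 31.1080 mm.
Equal angle of view means equal diagonal/f ratio, so f₂ = f₁ · (diagonal₂/diagonal₁) = 60 × 31.1080/15.8644.
f₂ = 60 × 1.96087 ≈ 117.652 mm.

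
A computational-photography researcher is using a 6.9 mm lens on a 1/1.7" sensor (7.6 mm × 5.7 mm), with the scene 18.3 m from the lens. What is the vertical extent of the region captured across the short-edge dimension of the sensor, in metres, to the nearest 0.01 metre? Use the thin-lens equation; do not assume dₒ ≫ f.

15.11 m

dₒ: 18.3 m = 18300 mm.
Similar triangles through the lens centre give W/dₒ = h/dᵢ; with 1/f = 1/dₒ + 1/dᵢ this gives W = h·(dₒ − f)/f.
W = 5.7 mm × (18300 − 6.9) / 6.9 = 5.7 × 2651.1739 ≈ 15111.691 mm = 15.1117 m.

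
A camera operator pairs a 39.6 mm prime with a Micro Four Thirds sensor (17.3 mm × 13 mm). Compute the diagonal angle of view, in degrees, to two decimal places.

30.56°

Sensor diagonal = √(17.3² + 13²) = √468.2900 ≈ 21.6400 mm.
Angle of view α = 2·arctan(d/2f) with d = 21.6400 mm and f = 39.6 mm.
d/2f = 0.27323; arctan(0.27323) ≈ 15.2821°, so α ≈ 30.5641°.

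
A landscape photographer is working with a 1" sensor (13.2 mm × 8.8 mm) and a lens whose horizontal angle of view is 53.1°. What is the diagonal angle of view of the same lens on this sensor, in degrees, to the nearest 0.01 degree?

61.97°

From the horizontal AOV: f = 13.2 / (2·tan(26.55°)) = 13.2 / 0.99934 ≈ 13.2087 mm.
Sensor diagonal = √(13.2² + 8.8²) = √251.6800 ≈ 15.8644 mm.
Diagonal AOV = 2·arctan(15.8644 / (2 × 13.2087)) = 2·arctan(0.60053) ≈ 61.9722°.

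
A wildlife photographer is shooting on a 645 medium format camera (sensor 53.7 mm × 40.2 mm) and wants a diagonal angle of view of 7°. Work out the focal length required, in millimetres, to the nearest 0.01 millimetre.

548.37 mm

Sensor diagonal = √(53.7² + 40.2²) = √4499.7300 ≈ 67.0800 mm.
From α = 2·arctan(d/2f) we get f = d / (2·tan(α/2)).
With d = 67.0800 mm and α/2 = 3.5°, tan(α/2) ≈ 0.06116, so f ≈ 67.0800 / 0.12233 ≈ 548.3744 mm.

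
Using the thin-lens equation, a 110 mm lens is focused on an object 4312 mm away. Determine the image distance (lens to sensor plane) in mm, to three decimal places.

112.880 mm

1/dᵢ = 1/f − 1/dₒ = 1/110 − 1/4312 = 0.0088590 mm⁻¹.
dᵢ = 1/0.0088590 ≈ 112.8796 mm.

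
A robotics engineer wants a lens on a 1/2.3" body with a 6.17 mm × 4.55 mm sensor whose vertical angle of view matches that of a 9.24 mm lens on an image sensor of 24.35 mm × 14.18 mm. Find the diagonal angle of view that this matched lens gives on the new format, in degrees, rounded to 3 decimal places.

104.557°

Equal vertical AOV ⇒ f₂ = f₁ · 4.55/14.18 = 9.24 × 0.32087 ≈ 2.9649 mm.
Sensor diagonal = √(6.17² + 4.55²) = √58.7714 ≈ 7.6663 mm.
Diagonal AOV on the new format = 2·arctan(7.6663 / (2 × 2.9649)) = 2·arctan(1.29284) ≈ 104.5569°.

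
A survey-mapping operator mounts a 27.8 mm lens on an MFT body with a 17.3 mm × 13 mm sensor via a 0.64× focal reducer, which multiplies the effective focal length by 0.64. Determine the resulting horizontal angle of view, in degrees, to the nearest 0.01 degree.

Effective focal length f = 27.8 × 0.64 = 17.792 mm.
α = 2·arctan(17.3 / (2 × 17.792)) = 2·arctan(0.48617) ≈ 51.8556°.

51.86°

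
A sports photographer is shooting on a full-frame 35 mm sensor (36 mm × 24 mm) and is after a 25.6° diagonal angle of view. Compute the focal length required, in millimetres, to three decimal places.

Sensor diagonal = √(36² + 24²) = √1872.0000 ≈ 43.2666 mm.
From α = 2·arctan(d/2f) we get f = d / (2·tan(α/2)).
With d = 43.2666 mm and α/2 = 12.8°, tan(α/2) ≈ 0.22719, so f ≈ 43.2666 / 0.45439 ≈ 95.2194 mm.

95.219 mm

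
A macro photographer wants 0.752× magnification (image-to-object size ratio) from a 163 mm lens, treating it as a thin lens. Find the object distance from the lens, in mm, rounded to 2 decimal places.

379.76 mm

With m = dᵢ/dₒ and 1/f = 1/dₒ + 1/dᵢ, substituting dᵢ = m·dₒ gives 1/f = (1 + 1/m)/dₒ, hence dₒ = f·(1 + 1/m).
dₒ = 163 × (1 + 1/0.752) = 163 × 2.32979 ≈ 379.755 mm.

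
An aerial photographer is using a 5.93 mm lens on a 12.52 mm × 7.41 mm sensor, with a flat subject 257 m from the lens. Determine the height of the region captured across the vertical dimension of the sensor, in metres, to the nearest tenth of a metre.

dₒ: 257 m = 257000 mm.
Similar triangles through the lens centre give W/dₒ = h/dᵢ; with 1/f = 1/dₒ + 1/dᵢ this gives W = h·(dₒ − f)/f.
W = 7.41 mm × (257000 − 5.93) / 5.93 = 7.41 × 43337.9545 ≈ 321134.243 mm = 321.134 m.

321.1 m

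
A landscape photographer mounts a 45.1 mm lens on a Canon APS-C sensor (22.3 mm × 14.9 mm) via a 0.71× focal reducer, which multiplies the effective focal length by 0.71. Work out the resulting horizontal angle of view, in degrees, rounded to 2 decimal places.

Effective focal length f = 45.1 × 0.71 = 32.021 mm.
α = 2·arctan(22.3 / (2 × 32.021)) = 2·arctan(0.34821) ≈ 38.3972°.

38.40°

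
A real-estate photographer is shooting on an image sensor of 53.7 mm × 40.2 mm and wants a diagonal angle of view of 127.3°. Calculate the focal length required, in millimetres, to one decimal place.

16.6 mm

Sensor diagonal = √(53.7² + 40.2²) = √4499.7300 ≈ 67.0800 mm.
From α = 2·arctan(d/2f) we get f = d / (2·tan(α/2)).
With d = 67.0800 mm and α/2 = 63.65°, tan(α/2) ≈ 2.01891, so f ≈ 67.0800 / 4.03782 ≈ 16.6129 mm.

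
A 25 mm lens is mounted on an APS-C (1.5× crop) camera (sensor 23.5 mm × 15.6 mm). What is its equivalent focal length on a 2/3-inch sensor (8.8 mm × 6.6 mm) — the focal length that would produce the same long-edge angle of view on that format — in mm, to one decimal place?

9.4 mm

Equal angle of view means equal width/f ratio, so f₂ = f₁ · (width₂/width₁) = 25 × 8.8/23.5.
f₂ = 25 × 0.37447 ≈ 9.362 mm.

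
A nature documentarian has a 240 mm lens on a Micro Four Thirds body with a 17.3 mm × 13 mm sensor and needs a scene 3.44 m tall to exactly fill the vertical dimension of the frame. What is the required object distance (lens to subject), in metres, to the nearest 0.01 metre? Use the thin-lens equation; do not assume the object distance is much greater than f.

63.75 m

W: 3.44 m = 3440 mm.
Magnification m = h/W = dᵢ/dₒ; combined with 1/f = 1/dₒ + 1/dᵢ this gives dₒ = f·(1 + W/h).
dₒ = 240 mm × (1 + 3440/13) = 240 × 265.6154 ≈ 63747.692 mm = 63.7477 m.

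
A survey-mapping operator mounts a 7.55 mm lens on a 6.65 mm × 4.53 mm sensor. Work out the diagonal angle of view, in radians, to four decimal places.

Sensor diagonal = √(6.65² + 4.53²) = √64.7434 ≈ 8.0463 mm.
Angle of view α = 2·arctan(d/2f) with d = 8.0463 mm and f = 7.55 mm.
d/2f = 0.53287; arctan(0.53287) ≈ 0.4896 rad, so α ≈ 0.9792 rad.

0.9792 rad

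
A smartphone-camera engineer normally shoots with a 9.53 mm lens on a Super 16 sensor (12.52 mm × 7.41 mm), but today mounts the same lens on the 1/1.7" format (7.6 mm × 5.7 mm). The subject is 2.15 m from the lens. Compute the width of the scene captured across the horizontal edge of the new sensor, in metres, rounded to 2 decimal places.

1.71 m

The focal length stays 9.53 mm; the relevant sensor dimension is now w = 7.6 mm. Object distance dₒ = 2.15 m = 2150 mm.
Thin-lens field width W = w·(dₒ − f)/f = 7.6 × (2150 − 9.53)/9.53 ≈ 1706.986 mm = 1.70699 m.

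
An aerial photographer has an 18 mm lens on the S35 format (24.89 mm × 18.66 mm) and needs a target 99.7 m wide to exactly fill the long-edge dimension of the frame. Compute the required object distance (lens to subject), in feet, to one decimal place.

W: 99.7 m = 99700 mm.
Magnification m = w/W = dᵢ/dₒ; combined with 1/f = 1/dₒ + 1/dᵢ this gives dₒ = f·(1 + W/w).
dₒ = 18 mm × (1 + 99700/24.89) = 18 × 4006.6247 ≈ 72119.245 mm = 72119.245/304.8 ft = 236.612 ft.

236.6 ft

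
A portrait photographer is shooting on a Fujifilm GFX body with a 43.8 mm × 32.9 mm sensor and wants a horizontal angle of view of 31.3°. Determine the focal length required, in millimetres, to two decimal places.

78.17 mm

From α = 2·arctan(w/2f) we get f = w / (2·tan(α/2)).
With w = 43.8 mm and α/2 = 15.65°, tan(α/2) ≈ 0.28015, so f ≈ 43.8 / 0.56029 ≈ 78.1735 mm.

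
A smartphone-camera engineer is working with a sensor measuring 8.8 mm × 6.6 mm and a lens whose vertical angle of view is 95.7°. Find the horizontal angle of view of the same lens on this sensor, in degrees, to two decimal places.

From the vertical AOV: f = 6.6 / (2·tan(47.85°)) = 6.6 / 2.20956 ≈ 2.9870 mm.
Horizontal AOV = 2·arctan(8.8 / (2 × 2.9870)) = 2·arctan(1.47304) ≈ 111.6574°.

111.66°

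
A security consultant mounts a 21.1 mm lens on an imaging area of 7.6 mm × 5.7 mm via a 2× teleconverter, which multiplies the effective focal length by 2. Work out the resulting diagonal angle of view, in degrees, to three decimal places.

Effective focal length f = 21.1 × 2 = 42.2 mm.
Sensor diagonal = √(7.6² + 5.7²) = √90.2500 ≈ 9.5000 mm.
α = 2·arctan(9.500 / (2 × 42.2)) = 2·arctan(0.11256) ≈ 12.8443°.

12.844°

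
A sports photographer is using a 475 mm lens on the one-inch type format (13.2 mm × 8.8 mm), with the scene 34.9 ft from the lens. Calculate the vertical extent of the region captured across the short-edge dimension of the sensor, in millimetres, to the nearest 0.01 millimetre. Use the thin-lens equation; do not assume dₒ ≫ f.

188.27 mm

dₒ: 34.9 ft × 304.8 mm/ft = 10637.52 mm.
Similar triangles through the lens centre give W/dₒ = h/dᵢ; with 1/f = 1/dₒ + 1/dᵢ this gives W = h·(dₒ − f)/f.
W = 8.8 mm × (10637.5 − 475) / 475 = 8.8 × 21.3948 ≈ 188.274 mm.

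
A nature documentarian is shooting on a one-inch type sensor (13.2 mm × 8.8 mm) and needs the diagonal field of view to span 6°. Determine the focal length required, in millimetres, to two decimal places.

151.36 mm

Sensor diagonal = √(13.2² + 8.8²) = √251.6800 ≈ 15.8644 mm.
From α = 2·arctan(d/2f) we get f = d / (2·tan(α/2)).
With d = 15.8644 mm and α/2 = 3°, tan(α/2) ≈ 0.05241, so f ≈ 15.8644 / 0.10482 ≈ 151.3556 mm.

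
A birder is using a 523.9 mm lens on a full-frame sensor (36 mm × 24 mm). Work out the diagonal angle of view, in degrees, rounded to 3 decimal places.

Sensor diagonal = √(36² + 24²) = √1872.0000 ≈ 43.2666 mm.
Angle of view α = 2·arctan(d/2f) with d = 43.2666 mm and f = 523.9 mm.
d/2f = 0.04129; arctan(0.04129) ≈ 2.3646°, so α ≈ 4.7291°.

4.729°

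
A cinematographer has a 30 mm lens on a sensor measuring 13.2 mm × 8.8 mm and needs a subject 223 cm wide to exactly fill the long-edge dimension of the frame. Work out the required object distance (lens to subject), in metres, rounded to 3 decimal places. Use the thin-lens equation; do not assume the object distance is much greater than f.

5.098 m

W: 223 cm = 2230 mm.
Magnification m = w/W = dᵢ/dₒ; combined with 1/f = 1/dₒ + 1/dᵢ this gives dₒ = f·(1 + W/w).
dₒ = 30 mm × (1 + 2230/13.2) = 30 × 169.9394 ≈ 5098.182 mm = 5.09818 m.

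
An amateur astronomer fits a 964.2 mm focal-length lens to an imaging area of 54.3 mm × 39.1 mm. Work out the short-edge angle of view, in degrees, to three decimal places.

2.323°

Angle of view α = 2·arctan(h/2f) with h = 39.1 mm and f = 964.2 mm.
h/2f = 0.02028; arctan(0.02028) ≈ 1.1616°, so α ≈ 2.3231°.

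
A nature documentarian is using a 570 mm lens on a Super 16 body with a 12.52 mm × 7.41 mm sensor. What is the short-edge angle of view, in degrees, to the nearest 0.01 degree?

Angle of view α = 2·arctan(h/2f) with h = 7.41 mm and f = 570 mm.
h/2f = 0.00650; arctan(0.00650) ≈ 0.3724°, so α ≈ 0.7448°.

0.74°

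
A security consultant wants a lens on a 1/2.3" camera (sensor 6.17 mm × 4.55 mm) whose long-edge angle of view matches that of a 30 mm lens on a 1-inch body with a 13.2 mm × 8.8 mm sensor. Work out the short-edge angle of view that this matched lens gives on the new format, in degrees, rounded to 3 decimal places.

18.430°

Equal long-edge AOV ⇒ f₂ = f₁ · 6.17/13.2 = 30 × 0.46742 ≈ 14.0227 mm.
Short-edge AOV on the new format = 2·arctan(4.55 / (2 × 14.0227)) = 2·arctan(0.16224) ≈ 18.4304°.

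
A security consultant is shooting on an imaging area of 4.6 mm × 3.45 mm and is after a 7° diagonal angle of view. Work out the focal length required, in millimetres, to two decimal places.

47.01 mm

Sensor diagonal = √(4.6² + 3.45²) = √33.0625 ≈ 5.7500 mm.
From α = 2·arctan(d/2f) we get f = d / (2·tan(α/2)).
With d = 5.7500 mm and α/2 = 3.5°, tan(α/2) ≈ 0.06116, so f ≈ 5.7500 / 0.12233 ≈ 47.0058 mm.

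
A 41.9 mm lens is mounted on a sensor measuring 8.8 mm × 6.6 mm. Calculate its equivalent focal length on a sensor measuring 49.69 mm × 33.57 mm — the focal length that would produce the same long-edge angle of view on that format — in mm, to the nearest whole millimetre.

237 mm

Equal angle of view means equal width/f ratio, so f₂ = f₁ · (width₂/width₁) = 41.9 × 49.69/8.8.
f₂ = 41.9 × 5.64659 ≈ 236.592 mm.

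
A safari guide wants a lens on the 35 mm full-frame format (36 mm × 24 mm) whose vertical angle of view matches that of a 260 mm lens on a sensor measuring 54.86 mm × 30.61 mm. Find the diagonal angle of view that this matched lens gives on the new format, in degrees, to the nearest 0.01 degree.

12.12°

Equal vertical AOV ⇒ f₂ = f₁ · 24/30.61 = 260 × 0.78406 ≈ 203.8549 mm.
Sensor diagonal = √(36² + 24²) = √1872.0000 ≈ 43.2666 mm.
Diagonal AOV on the new format = 2·arctan(43.2666 / (2 × 203.8549)) = 2·arctan(0.10612) ≈ 12.1152°.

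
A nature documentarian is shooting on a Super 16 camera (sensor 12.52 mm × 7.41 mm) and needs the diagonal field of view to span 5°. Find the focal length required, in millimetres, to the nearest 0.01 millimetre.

Sensor diagonal = √(12.52² + 7.41²) = √211.6585 ≈ 14.5485 mm.
From α = 2·arctan(d/2f) we get f = d / (2·tan(α/2)).
With d = 14.5485 mm and α/2 = 2.5°, tan(α/2) ≈ 0.04366, so f ≈ 14.5485 / 0.08732 ≈ 166.6076 mm.

166.61 mm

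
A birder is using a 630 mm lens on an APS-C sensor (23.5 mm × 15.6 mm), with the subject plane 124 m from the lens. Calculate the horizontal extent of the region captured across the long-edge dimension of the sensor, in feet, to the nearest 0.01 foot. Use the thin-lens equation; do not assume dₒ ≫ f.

dₒ: 124 m = 124000 mm.
Similar triangles through the lens centre give W/dₒ = w/dᵢ; with 1/f = 1/dₒ + 1/dᵢ this gives W = w·(dₒ − f)/f.
W = 23.5 mm × (124000 − 630) / 630 = 23.5 × 195.8254 ≈ 4601.897 mm = 4601.897/304.8 ft = 15.0981 ft.

15.10 ft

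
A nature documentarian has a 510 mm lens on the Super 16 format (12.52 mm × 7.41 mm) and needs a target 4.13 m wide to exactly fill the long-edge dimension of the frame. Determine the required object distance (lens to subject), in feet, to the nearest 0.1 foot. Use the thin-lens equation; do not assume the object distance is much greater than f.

553.6 ft

W: 4.13 m = 4130 mm.
Magnification m = w/W = dᵢ/dₒ; combined with 1/f = 1/dₒ + 1/dᵢ this gives dₒ = f·(1 + W/w).
dₒ = 510 mm × (1 + 4130/12.52) = 510 × 330.8722 ≈ 168744.824 mm = 168744.824/304.8 ft = 553.625 ft.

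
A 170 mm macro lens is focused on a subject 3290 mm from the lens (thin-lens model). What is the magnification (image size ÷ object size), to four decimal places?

Thin lens: 1/f = 1/dₒ + 1/dᵢ → 1/dᵢ = 1/170 − 1/3290 = 0.0055784 mm⁻¹, so dᵢ ≈ 179.2628 mm.
Magnification m = dᵢ/dₒ = 179.2628/3290 ≈ 0.05449.

0.0545×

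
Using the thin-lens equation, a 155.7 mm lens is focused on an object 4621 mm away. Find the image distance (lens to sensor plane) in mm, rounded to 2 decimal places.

1/dᵢ = 1/f − 1/dₒ = 1/155.7 − 1/4621 = 0.0062062 mm⁻¹.
dᵢ = 1/0.0062062 ≈ 161.1291 mm.

161.13 mm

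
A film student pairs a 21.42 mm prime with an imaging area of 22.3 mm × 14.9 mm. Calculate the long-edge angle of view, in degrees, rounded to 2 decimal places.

55.00°

Angle of view α = 2·arctan(w/2f) with w = 22.3 mm and f = 21.42 mm.
w/2f = 0.52054; arctan(0.52054) ≈ 27.4989°, so α ≈ 54.9977°.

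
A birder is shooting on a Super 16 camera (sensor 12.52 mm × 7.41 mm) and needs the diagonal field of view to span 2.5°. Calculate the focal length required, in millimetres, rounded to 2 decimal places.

333.37 mm

Sensor diagonal = √(12.52² + 7.41²) = √211.6585 ≈ 14.5485 mm.
From α = 2·arctan(d/2f) we get f = d / (2·tan(α/2)).
With d = 14.5485 mm and α/2 = 1.25°, tan(α/2) ≈ 0.02182, so f ≈ 14.5485 / 0.04364 ≈ 333.3739 mm.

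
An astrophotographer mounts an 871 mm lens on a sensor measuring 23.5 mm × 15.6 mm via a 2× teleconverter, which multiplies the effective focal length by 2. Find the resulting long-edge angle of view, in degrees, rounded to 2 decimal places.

Effective focal length f = 871 × 2 = 1742 mm.
α = 2·arctan(23.5 / (2 × 1742)) = 2·arctan(0.00675) ≈ 0.7729°.

0.77°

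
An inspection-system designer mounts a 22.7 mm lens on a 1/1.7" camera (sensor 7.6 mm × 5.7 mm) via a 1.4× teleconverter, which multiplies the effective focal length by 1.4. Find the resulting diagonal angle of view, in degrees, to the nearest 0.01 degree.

17.00°

Effective focal length f = 22.7 × 1.4 = 31.78 mm.
Sensor diagonal = √(7.6² + 5.7²) = √90.2500 ≈ 9.5000 mm.
α = 2·arctan(9.500 / (2 × 31.78)) = 2·arctan(0.14947) ≈ 17.0016°.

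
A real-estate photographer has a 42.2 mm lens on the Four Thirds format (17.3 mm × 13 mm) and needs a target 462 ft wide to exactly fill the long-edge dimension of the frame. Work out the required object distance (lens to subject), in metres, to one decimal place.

343.5 m

W: 462 ft × 304.8 mm/ft = 140817.60 mm.
Magnification m = w/W = dᵢ/dₒ; combined with 1/f = 1/dₒ + 1/dᵢ this gives dₒ = f·(1 + W/w).
dₒ = 42.2 mm × (1 + 140818/17.3) = 42.2 × 8140.7454 ≈ 343539.456 mm = 343.539 m.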